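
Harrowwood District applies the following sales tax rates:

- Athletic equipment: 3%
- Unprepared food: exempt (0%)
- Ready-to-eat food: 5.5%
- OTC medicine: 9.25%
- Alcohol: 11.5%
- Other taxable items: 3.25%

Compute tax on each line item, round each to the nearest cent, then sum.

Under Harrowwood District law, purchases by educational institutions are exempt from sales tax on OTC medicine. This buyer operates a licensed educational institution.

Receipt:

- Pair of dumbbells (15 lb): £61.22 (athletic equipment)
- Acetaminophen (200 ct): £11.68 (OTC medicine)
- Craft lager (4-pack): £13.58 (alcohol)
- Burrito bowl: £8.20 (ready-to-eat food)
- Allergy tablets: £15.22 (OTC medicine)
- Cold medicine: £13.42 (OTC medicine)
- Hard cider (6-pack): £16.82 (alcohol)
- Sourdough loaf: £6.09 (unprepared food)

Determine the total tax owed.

Pair of dumbbells (15 lb) £61.22: athletic equipment → 3% → £1.84
Acetaminophen (200 ct) £11.68: OTC medicine, buyer-exempt → 0% → £0.00
Craft lager (4-pack) £13.58: alcohol → 11.5% → £1.56
Burrito bowl £8.20: ready-to-eat food → 5.5% → £0.45
Allergy tablets £15.22: OTC medicine, buyer-exempt → 0% → £0.00
Cold medicine £13.42: OTC medicine, buyer-exempt → 0% → £0.00
Hard cider (6-pack) £16.82: alcohol → 11.5% → £1.93
Sourdough loaf £6.09: unprepared food → 0% → £0.00
Total tax = £1.84 + £1.56 + £0.45 + £1.93 = £5.78

£5.78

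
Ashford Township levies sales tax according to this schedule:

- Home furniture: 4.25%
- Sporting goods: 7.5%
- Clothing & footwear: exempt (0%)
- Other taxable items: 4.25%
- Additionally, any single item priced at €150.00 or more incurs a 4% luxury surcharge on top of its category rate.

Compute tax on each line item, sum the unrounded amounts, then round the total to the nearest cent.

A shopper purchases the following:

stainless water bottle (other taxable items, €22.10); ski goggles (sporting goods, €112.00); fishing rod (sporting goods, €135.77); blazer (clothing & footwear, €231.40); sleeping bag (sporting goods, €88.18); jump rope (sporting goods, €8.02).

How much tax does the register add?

Stainless water bottle €22.10: other taxable items → 4.25% → €0.93925
Ski goggles €112.00: sporting goods → 7.5% → €8.40
Fishing rod €135.77: sporting goods → 7.5% → €10.18275
Blazer €231.40: clothing & footwear → 0% + 4% surcharge = 4% → €9.256
Sleeping bag €88.18: sporting goods → 7.5% → €6.6135
Jump rope €8.02: sporting goods → 7.5% → €0.6015
Unrounded tax sum = €35.993 → €35.99

€35.99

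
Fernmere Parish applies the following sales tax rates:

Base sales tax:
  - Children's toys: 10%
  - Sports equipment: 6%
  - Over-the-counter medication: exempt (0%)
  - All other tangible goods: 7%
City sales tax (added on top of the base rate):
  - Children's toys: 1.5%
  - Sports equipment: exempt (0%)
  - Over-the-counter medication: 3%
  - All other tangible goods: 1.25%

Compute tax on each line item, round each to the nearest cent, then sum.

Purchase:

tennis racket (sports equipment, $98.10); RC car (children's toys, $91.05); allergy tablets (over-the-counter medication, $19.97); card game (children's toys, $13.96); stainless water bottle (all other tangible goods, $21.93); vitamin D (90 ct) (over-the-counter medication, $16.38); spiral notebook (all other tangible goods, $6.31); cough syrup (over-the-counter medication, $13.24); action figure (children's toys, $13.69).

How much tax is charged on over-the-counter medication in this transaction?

$1.49

Allergy tablets $19.97: over-the-counter medication → 0% + 3% city = 3% → $0.60
Vitamin D (90 ct) $16.38: over-the-counter medication → 0% + 3% city = 3% → $0.49
Cough syrup $13.24: over-the-counter medication → 0% + 3% city = 3% → $0.40
Tax on over-the-counter medication = $0.60 + $0.49 + $0.40 = $1.49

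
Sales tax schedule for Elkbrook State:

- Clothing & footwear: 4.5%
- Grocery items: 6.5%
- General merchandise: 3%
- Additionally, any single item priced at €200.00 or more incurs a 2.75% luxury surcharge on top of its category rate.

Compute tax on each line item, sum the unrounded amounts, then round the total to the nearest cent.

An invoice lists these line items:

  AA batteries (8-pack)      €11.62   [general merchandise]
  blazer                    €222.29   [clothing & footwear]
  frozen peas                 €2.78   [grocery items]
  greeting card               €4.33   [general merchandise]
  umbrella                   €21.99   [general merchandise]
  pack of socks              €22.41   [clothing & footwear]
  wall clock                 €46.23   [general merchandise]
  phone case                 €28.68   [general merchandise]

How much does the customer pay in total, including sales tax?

AA batteries (8-pack) €11.62: general merchandise → 3% → €0.3486
Blazer €222.29: clothing & footwear → 4.5% + 2.75% surcharge = 7.25% → €16.116025
Frozen peas €2.78: grocery items → 6.5% → €0.1807
Greeting card €4.33: general merchandise → 3% → €0.1299
Umbrella €21.99: general merchandise → 3% → €0.6597
Pack of socks €22.41: clothing & footwear → 4.5% → €1.00845
Wall clock €46.23: general merchandise → 3% → €1.3869
Phone case €28.68: general merchandise → 3% → €0.8604
Subtotal = €360.33; unrounded tax = €20.690675 → €20.69; total due = €381.02

€381.02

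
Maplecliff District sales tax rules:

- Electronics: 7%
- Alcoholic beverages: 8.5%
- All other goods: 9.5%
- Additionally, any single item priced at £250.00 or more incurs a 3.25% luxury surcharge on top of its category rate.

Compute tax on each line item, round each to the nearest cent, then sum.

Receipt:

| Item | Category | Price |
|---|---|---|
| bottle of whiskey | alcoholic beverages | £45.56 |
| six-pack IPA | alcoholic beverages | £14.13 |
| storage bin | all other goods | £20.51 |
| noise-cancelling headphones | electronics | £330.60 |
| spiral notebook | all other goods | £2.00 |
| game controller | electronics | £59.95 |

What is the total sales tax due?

£45.30

Bottle of whiskey £45.56: alcoholic beverages → 8.5% → £3.87
Six-pack IPA £14.13: alcoholic beverages → 8.5% → £1.20
Storage bin £20.51: all other goods → 9.5% → £1.95
Noise-cancelling headphones £330.60: electronics → 7% + 3.25% surcharge = 10.25% → £33.89
Spiral notebook £2.00: all other goods → 9.5% → £0.19
Game controller £59.95: electronics → 7% → £4.20
Total tax = £3.87 + £1.20 + £1.95 + £33.89 + £0.19 + £4.20 = £45.30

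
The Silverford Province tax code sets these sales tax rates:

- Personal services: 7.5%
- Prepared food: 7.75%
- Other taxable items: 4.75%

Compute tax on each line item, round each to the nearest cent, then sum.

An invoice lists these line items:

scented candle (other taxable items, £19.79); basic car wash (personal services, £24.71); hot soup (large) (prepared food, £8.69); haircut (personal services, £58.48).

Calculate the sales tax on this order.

£7.85

Scented candle £19.79: other taxable items → 4.75% → £0.94
Basic car wash £24.71: personal services → 7.5% → £1.85
Hot soup (large) £8.69: prepared food → 7.75% → £0.67
Haircut £58.48: personal services → 7.5% → £4.39
Total tax = £0.94 + £1.85 + £0.67 + £4.39 = £7.85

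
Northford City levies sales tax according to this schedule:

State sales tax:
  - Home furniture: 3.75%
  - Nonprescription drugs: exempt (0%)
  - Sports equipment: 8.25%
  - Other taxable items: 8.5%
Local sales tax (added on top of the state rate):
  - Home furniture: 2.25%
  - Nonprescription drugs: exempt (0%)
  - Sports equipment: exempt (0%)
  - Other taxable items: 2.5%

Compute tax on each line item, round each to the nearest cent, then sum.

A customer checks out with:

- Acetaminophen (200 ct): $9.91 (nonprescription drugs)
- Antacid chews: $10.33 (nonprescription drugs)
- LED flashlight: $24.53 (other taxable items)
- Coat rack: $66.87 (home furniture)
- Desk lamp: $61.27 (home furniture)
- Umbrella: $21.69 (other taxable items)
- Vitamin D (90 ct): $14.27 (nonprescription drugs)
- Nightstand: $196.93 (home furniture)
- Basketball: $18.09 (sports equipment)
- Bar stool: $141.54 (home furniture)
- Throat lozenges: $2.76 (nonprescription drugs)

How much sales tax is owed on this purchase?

Acetaminophen (200 ct) $9.91: nonprescription drugs → 0% + 0% local = 0% → $0.00
Antacid chews $10.33: nonprescription drugs → 0% + 0% local = 0% → $0.00
LED flashlight $24.53: other taxable items → 8.5% + 2.5% local = 11% → $2.70
Coat rack $66.87: home furniture → 3.75% + 2.25% local = 6% → $4.01
Desk lamp $61.27: home furniture → 3.75% + 2.25% local = 6% → $3.68
Umbrella $21.69: other taxable items → 8.5% + 2.5% local = 11% → $2.39
Vitamin D (90 ct) $14.27: nonprescription drugs → 0% + 0% local = 0% → $0.00
Nightstand $196.93: home furniture → 3.75% + 2.25% local = 6% → $11.82
Basketball $18.09: sports equipment → 8.25% + 0% local = 8.25% → $1.49
Bar stool $141.54: home furniture → 3.75% + 2.25% local = 6% → $8.49
Throat lozenges $2.76: nonprescription drugs → 0% + 0% local = 0% → $0.00
Total tax = $2.70 + $4.01 + $3.68 + $2.39 + $11.82 + $1.49 + $8.49 = $34.58

$34.58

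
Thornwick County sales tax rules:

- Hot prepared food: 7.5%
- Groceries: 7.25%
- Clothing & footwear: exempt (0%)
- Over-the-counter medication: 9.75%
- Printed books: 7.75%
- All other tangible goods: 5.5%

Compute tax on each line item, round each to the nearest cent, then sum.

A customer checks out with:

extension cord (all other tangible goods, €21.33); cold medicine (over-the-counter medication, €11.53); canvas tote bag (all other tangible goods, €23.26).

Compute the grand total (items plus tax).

Extension cord €21.33: all other tangible goods → 5.5% → €1.17
Cold medicine €11.53: over-the-counter medication → 9.75% → €1.12
Canvas tote bag €23.26: all other tangible goods → 5.5% → €1.28
Subtotal = €56.12; tax = €3.57; total due = €59.69

€59.69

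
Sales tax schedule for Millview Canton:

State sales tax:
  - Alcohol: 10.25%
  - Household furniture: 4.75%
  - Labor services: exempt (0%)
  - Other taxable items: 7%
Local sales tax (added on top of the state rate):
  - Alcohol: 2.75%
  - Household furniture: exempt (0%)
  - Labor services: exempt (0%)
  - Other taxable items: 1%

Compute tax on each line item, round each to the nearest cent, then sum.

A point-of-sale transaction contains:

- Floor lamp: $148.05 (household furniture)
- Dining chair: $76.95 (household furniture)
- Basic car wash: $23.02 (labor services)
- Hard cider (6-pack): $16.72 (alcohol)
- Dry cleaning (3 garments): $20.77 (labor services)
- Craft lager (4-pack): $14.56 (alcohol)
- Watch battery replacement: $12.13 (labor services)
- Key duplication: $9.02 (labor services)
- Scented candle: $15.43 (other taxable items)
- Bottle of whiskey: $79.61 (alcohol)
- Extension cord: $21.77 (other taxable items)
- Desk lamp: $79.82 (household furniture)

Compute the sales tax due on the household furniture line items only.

Floor lamp $148.05: household furniture → 4.75% + 0% local = 4.75% → $7.03
Dining chair $76.95: household furniture → 4.75% + 0% local = 4.75% → $3.66
Desk lamp $79.82: household furniture → 4.75% + 0% local = 4.75% → $3.79
Tax on household furniture = $7.03 + $3.66 + $3.79 = $14.48

$14.48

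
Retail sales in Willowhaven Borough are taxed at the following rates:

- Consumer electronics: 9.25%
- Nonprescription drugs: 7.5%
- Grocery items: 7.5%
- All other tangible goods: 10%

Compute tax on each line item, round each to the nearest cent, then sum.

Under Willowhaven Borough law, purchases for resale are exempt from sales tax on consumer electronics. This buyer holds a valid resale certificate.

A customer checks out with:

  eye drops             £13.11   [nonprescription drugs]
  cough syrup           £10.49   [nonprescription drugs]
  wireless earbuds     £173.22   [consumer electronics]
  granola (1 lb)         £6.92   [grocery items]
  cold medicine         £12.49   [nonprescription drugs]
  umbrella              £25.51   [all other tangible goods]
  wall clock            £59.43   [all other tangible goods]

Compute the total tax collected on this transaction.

Eye drops £13.11: nonprescription drugs → 7.5% → £0.98
Cough syrup £10.49: nonprescription drugs → 7.5% → £0.79
Wireless earbuds £173.22: consumer electronics, buyer-exempt → 0% → £0.00
Granola (1 lb) £6.92: grocery items → 7.5% → £0.52
Cold medicine £12.49: nonprescription drugs → 7.5% → £0.94
Umbrella £25.51: all other tangible goods → 10% → £2.55
Wall clock £59.43: all other tangible goods → 10% → £5.94
Total tax = £0.98 + £0.79 + £0.52 + £0.94 + £2.55 + £5.94 = £11.72

£11.72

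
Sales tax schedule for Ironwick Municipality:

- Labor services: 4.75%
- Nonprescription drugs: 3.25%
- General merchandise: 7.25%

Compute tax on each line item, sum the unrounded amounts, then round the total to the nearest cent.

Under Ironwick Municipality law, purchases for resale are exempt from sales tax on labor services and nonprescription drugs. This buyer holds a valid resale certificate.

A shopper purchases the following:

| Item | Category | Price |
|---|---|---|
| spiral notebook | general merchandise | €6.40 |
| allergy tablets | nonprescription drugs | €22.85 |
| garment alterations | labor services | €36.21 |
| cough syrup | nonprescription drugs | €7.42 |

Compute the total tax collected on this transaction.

Spiral notebook €6.40: general merchandise → 7.25% → €0.464
Allergy tablets €22.85: nonprescription drugs, buyer-exempt → 0% → €0.00
Garment alterations €36.21: labor services, buyer-exempt → 0% → €0.00
Cough syrup €7.42: nonprescription drugs, buyer-exempt → 0% → €0.00
Unrounded tax sum = €0.464 → €0.46

€0.46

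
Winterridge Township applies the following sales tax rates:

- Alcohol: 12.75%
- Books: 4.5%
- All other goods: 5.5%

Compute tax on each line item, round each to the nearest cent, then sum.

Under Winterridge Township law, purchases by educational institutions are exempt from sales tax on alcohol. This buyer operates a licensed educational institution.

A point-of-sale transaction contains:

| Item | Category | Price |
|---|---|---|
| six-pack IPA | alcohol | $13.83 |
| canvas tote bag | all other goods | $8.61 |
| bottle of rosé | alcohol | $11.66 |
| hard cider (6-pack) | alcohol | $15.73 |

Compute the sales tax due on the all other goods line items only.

Canvas tote bag $8.61: all other goods → 5.5% → $0.47
Tax on all other goods = $0.47

$0.47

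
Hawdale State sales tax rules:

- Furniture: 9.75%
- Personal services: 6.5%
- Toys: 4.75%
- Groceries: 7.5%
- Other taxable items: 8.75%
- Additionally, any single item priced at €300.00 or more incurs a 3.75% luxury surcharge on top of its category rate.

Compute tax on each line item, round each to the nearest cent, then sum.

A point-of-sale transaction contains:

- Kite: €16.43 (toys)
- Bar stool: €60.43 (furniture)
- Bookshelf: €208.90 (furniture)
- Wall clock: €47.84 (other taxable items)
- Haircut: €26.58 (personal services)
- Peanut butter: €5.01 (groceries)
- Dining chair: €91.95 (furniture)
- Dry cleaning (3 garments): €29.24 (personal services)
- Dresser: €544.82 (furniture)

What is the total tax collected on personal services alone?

Haircut €26.58: personal services → 6.5% → €1.73
Dry cleaning (3 garments) €29.24: personal services → 6.5% → €1.90
Tax on personal services = €1.73 + €1.90 = €3.63

€3.63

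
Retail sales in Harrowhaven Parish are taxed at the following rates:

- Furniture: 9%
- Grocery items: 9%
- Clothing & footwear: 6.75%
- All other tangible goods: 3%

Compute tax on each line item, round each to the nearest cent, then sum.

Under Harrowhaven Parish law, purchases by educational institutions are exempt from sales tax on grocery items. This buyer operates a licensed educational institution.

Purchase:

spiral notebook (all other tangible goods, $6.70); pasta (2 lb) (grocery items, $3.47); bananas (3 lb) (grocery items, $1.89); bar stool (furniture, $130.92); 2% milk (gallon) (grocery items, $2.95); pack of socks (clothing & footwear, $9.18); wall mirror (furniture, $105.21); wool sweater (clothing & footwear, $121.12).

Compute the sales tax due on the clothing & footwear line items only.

$8.80

Pack of socks $9.18: clothing & footwear → 6.75% → $0.62
Wool sweater $121.12: clothing & footwear → 6.75% → $8.18
Tax on clothing & footwear = $0.62 + $8.18 = $8.80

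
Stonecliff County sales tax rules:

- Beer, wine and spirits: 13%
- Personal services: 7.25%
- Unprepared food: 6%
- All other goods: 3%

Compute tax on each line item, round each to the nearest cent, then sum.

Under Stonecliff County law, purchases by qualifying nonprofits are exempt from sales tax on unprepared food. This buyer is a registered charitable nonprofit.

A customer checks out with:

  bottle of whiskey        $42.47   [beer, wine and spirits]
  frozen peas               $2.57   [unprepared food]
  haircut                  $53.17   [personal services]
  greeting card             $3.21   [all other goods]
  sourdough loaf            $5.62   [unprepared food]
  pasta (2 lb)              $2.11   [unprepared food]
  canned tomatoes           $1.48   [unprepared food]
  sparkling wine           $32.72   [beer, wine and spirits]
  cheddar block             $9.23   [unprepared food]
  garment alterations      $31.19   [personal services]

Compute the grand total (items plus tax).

$199.75

Bottle of whiskey $42.47: beer, wine and spirits → 13% → $5.52
Frozen peas $2.57: unprepared food, buyer-exempt → 0% → $0.00
Haircut $53.17: personal services → 7.25% → $3.85
Greeting card $3.21: all other goods → 3% → $0.10
Sourdough loaf $5.62: unprepared food, buyer-exempt → 0% → $0.00
Pasta (2 lb) $2.11: unprepared food, buyer-exempt → 0% → $0.00
Canned tomatoes $1.48: unprepared food, buyer-exempt → 0% → $0.00
Sparkling wine $32.72: beer, wine and spirits → 13% → $4.25
Cheddar block $9.23: unprepared food, buyer-exempt → 0% → $0.00
Garment alterations $31.19: personal services → 7.25% → $2.26
Subtotal = $183.77; tax = $15.98; total due = $199.75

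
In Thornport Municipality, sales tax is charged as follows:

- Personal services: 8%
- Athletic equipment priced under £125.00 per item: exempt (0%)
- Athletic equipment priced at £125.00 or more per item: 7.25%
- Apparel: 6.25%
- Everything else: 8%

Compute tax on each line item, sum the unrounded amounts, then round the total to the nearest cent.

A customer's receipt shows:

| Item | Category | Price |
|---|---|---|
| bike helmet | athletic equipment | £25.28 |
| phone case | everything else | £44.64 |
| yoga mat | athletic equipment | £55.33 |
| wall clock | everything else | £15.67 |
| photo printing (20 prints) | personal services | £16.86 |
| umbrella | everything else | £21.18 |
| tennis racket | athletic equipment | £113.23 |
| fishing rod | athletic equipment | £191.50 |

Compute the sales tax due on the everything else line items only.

Phone case £44.64: everything else → 8% → £3.5712
Wall clock £15.67: everything else → 8% → £1.2536
Umbrella £21.18: everything else → 8% → £1.6944
Tax on everything else: unrounded sum = £6.5192 → £6.52

£6.52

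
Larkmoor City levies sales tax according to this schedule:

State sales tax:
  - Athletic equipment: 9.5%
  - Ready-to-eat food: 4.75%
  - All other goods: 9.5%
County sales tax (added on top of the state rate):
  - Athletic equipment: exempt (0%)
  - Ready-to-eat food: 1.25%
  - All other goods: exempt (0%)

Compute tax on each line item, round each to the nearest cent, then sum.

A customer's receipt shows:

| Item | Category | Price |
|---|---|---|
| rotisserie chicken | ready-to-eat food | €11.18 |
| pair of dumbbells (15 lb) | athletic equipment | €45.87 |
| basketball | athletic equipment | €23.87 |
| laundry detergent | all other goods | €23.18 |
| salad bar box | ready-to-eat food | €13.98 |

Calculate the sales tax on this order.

€10.34

Rotisserie chicken €11.18: ready-to-eat food → 4.75% + 1.25% county = 6% → €0.67
Pair of dumbbells (15 lb) €45.87: athletic equipment → 9.5% + 0% county = 9.5% → €4.36
Basketball €23.87: athletic equipment → 9.5% + 0% county = 9.5% → €2.27
Laundry detergent €23.18: all other goods → 9.5% + 0% county = 9.5% → €2.20
Salad bar box €13.98: ready-to-eat food → 4.75% + 1.25% county = 6% → €0.84
Total tax = €0.67 + €4.36 + €2.27 + €2.20 + €0.84 = €10.34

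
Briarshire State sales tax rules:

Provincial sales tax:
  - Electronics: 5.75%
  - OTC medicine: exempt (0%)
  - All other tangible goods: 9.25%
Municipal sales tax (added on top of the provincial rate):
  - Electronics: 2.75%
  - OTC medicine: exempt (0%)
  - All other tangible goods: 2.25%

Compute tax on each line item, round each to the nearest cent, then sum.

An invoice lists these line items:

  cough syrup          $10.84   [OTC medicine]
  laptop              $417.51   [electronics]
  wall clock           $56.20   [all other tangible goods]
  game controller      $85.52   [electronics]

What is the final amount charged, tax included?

$619.29

Cough syrup $10.84: OTC medicine → 0% + 0% municipal = 0% → $0.00
Laptop $417.51: electronics → 5.75% + 2.75% municipal = 8.5% → $35.49
Wall clock $56.20: all other tangible goods → 9.25% + 2.25% municipal = 11.5% → $6.46
Game controller $85.52: electronics → 5.75% + 2.75% municipal = 8.5% → $7.27
Subtotal = $570.07; tax = $49.22; total due = $619.29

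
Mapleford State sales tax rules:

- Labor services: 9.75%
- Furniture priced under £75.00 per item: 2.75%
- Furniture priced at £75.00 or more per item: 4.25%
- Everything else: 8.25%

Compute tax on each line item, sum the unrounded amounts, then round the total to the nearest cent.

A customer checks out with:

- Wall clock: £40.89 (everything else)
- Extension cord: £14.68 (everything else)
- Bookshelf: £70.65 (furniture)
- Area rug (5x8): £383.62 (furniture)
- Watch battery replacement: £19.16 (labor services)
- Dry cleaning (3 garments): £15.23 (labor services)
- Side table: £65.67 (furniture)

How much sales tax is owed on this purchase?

Wall clock £40.89: everything else → 8.25% → £3.373425
Extension cord £14.68: everything else → 8.25% → £1.2111
Bookshelf £70.65: furniture, under £75.00 → 2.75% → £1.942875
Area rug (5x8) £383.62: furniture, £75.00 or more → 4.25% → £16.30385
Watch battery replacement £19.16: labor services → 9.75% → £1.8681
Dry cleaning (3 garments) £15.23: labor services → 9.75% → £1.484925
Side table £65.67: furniture, under £75.00 → 2.75% → £1.805925
Unrounded tax sum = £27.9902 → £27.99

£27.99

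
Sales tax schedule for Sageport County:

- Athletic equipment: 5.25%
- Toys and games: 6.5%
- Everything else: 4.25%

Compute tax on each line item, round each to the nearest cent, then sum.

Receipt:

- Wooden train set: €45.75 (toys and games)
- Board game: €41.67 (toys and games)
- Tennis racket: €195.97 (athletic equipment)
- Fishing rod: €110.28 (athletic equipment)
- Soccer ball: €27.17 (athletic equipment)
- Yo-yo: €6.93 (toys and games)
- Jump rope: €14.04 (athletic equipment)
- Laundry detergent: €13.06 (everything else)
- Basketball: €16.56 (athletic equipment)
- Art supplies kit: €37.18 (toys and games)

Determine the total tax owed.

Wooden train set €45.75: toys and games → 6.5% → €2.97
Board game €41.67: toys and games → 6.5% → €2.71
Tennis racket €195.97: athletic equipment → 5.25% → €10.29
Fishing rod €110.28: athletic equipment → 5.25% → €5.79
Soccer ball €27.17: athletic equipment → 5.25% → €1.43
Yo-yo €6.93: toys and games → 6.5% → €0.45
Jump rope €14.04: athletic equipment → 5.25% → €0.74
Laundry detergent €13.06: everything else → 4.25% → €0.56
Basketball €16.56: athletic equipment → 5.25% → €0.87
Art supplies kit €37.18: toys and games → 6.5% → €2.42
Total tax = €2.97 + €2.71 + €10.29 + €5.79 + €1.43 + €0.45 + €0.74 + €0.56 + €0.87 + €2.42 = €28.23

€28.23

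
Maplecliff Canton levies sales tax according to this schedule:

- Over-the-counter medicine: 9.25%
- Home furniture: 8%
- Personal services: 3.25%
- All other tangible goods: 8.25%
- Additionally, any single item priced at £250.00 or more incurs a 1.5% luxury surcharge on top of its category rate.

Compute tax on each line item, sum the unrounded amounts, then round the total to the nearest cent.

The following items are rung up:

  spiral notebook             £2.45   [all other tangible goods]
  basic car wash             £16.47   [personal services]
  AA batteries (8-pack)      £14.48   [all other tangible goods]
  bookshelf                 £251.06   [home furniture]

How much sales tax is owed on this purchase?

Spiral notebook £2.45: all other tangible goods → 8.25% → £0.202125
Basic car wash £16.47: personal services → 3.25% → £0.535275
AA batteries (8-pack) £14.48: all other tangible goods → 8.25% → £1.1946
Bookshelf £251.06: home furniture → 8% + 1.5% surcharge = 9.5% → £23.8507
Unrounded tax sum = £25.7827 → £25.78

£25.78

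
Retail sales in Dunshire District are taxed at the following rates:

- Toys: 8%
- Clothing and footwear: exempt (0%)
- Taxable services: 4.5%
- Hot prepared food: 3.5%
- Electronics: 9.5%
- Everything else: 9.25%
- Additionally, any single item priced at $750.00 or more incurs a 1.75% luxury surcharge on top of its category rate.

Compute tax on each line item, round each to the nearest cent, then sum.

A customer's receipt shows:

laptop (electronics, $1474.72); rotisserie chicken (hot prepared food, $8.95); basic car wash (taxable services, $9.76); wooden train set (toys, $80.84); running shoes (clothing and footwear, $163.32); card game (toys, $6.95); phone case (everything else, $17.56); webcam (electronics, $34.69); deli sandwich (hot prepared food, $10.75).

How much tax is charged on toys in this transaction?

$7.03

Wooden train set $80.84: toys → 8% → $6.47
Card game $6.95: toys → 8% → $0.56
Tax on toys = $6.47 + $0.56 = $7.03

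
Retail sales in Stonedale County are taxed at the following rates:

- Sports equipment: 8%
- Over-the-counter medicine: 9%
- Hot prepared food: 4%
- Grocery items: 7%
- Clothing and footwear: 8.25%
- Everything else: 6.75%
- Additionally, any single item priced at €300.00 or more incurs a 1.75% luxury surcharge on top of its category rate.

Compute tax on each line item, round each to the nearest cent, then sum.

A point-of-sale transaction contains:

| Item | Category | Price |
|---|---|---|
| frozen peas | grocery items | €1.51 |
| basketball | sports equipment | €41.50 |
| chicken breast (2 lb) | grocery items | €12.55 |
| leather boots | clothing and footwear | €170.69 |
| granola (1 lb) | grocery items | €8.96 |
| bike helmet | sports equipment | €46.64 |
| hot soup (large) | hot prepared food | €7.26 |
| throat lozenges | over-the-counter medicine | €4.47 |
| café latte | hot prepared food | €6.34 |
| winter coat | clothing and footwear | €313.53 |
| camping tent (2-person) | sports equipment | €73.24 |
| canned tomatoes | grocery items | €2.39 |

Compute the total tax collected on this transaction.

€61.07

Frozen peas €1.51: grocery items → 7% → €0.11
Basketball €41.50: sports equipment → 8% → €3.32
Chicken breast (2 lb) €12.55: grocery items → 7% → €0.88
Leather boots €170.69: clothing and footwear → 8.25% → €14.08
Granola (1 lb) €8.96: grocery items → 7% → €0.63
Bike helmet €46.64: sports equipment → 8% → €3.73
Hot soup (large) €7.26: hot prepared food → 4% → €0.29
Throat lozenges €4.47: over-the-counter medicine → 9% → €0.40
Café latte €6.34: hot prepared food → 4% → €0.25
Winter coat €313.53: clothing and footwear → 8.25% + 1.75% surcharge = 10% → €31.35
Camping tent (2-person) €73.24: sports equipment → 8% → €5.86
Canned tomatoes €2.39: grocery items → 7% → €0.17
Total tax = €0.11 + €3.32 + €0.88 + €14.08 + €0.63 + €3.73 + €0.29 + €0.40 + €0.25 + €31.35 + €5.86 + €0.17 = €61.07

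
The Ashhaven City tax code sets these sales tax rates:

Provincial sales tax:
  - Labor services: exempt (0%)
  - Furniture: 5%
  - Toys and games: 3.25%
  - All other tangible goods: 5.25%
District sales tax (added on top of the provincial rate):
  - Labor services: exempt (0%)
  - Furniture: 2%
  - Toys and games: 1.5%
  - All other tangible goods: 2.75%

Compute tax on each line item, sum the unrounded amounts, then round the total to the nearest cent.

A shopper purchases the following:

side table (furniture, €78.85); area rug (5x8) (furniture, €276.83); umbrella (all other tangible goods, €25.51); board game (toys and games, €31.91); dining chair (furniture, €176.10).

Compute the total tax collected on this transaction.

€40.78

Side table €78.85: furniture → 5% + 2% district = 7% → €5.5195
Area rug (5x8) €276.83: furniture → 5% + 2% district = 7% → €19.3781
Umbrella €25.51: all other tangible goods → 5.25% + 2.75% district = 8% → €2.0408
Board game €31.91: toys and games → 3.25% + 1.5% district = 4.75% → €1.515725
Dining chair €176.10: furniture → 5% + 2% district = 7% → €12.327
Unrounded tax sum = €40.781125 → €40.78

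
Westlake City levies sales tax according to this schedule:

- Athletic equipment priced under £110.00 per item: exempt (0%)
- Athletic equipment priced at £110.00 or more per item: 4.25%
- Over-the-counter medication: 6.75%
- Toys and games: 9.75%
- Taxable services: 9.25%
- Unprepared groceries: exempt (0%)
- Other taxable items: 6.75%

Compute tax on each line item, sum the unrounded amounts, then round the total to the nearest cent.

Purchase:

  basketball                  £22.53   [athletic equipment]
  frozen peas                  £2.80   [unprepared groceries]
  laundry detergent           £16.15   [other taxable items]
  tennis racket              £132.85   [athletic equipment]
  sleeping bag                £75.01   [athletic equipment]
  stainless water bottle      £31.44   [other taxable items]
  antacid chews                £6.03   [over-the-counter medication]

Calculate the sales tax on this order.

£9.27

Basketball £22.53: athletic equipment, under £110.00 → 0% → £0.00
Frozen peas £2.80: unprepared groceries → 0% → £0.00
Laundry detergent £16.15: other taxable items → 6.75% → £1.090125
Tennis racket £132.85: athletic equipment, £110.00 or more → 4.25% → £5.646125
Sleeping bag £75.01: athletic equipment, under £110.00 → 0% → £0.00
Stainless water bottle £31.44: other taxable items → 6.75% → £2.1222
Antacid chews £6.03: over-the-counter medication → 6.75% → £0.407025
Unrounded tax sum = £9.265475 → £9.27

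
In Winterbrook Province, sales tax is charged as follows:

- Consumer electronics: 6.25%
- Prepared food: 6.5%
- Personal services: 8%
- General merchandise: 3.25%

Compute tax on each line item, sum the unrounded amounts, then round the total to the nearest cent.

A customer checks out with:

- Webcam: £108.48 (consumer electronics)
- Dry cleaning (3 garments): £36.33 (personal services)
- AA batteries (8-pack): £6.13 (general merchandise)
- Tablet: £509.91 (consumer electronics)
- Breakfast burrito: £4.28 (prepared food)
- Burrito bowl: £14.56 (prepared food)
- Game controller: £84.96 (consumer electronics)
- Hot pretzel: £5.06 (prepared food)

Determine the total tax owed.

Webcam £108.48: consumer electronics → 6.25% → £6.78
Dry cleaning (3 garments) £36.33: personal services → 8% → £2.9064
AA batteries (8-pack) £6.13: general merchandise → 3.25% → £0.199225
Tablet £509.91: consumer electronics → 6.25% → £31.869375
Breakfast burrito £4.28: prepared food → 6.5% → £0.2782
Burrito bowl £14.56: prepared food → 6.5% → £0.9464
Game controller £84.96: consumer electronics → 6.25% → £5.31
Hot pretzel £5.06: prepared food → 6.5% → £0.3289
Unrounded tax sum = £48.6185 → £48.62

£48.62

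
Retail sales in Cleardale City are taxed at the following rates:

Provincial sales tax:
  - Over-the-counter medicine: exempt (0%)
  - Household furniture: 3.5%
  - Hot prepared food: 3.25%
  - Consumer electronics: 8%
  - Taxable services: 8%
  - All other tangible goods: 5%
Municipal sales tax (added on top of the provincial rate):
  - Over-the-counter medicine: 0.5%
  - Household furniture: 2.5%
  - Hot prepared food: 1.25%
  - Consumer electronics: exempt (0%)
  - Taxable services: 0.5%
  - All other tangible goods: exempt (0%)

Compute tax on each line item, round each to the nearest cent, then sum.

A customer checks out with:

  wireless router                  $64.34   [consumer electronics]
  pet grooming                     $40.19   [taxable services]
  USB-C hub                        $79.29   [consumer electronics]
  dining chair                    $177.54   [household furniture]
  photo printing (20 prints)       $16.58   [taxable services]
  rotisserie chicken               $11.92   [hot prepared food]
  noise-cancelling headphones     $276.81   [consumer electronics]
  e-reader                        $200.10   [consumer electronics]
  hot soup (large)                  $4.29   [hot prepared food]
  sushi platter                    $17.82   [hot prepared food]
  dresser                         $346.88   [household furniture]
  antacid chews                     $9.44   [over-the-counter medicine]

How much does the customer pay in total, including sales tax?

$1332.71

Wireless router $64.34: consumer electronics → 8% + 0% municipal = 8% → $5.15
Pet grooming $40.19: taxable services → 8% + 0.5% municipal = 8.5% → $3.42
USB-C hub $79.29: consumer electronics → 8% + 0% municipal = 8% → $6.34
Dining chair $177.54: household furniture → 3.5% + 2.5% municipal = 6% → $10.65
Photo printing (20 prints) $16.58: taxable services → 8% + 0.5% municipal = 8.5% → $1.41
Rotisserie chicken $11.92: hot prepared food → 3.25% + 1.25% municipal = 4.5% → $0.54
Noise-cancelling headphones $276.81: consumer electronics → 8% + 0% municipal = 8% → $22.14
E-reader $200.10: consumer electronics → 8% + 0% municipal = 8% → $16.01
Hot soup (large) $4.29: hot prepared food → 3.25% + 1.25% municipal = 4.5% → $0.19
Sushi platter $17.82: hot prepared food → 3.25% + 1.25% municipal = 4.5% → $0.80
Dresser $346.88: household furniture → 3.5% + 2.5% municipal = 6% → $20.81
Antacid chews $9.44: over-the-counter medicine → 0% + 0.5% municipal = 0.5% → $0.05
Subtotal = $1245.20; tax = $87.51; total due = $1332.71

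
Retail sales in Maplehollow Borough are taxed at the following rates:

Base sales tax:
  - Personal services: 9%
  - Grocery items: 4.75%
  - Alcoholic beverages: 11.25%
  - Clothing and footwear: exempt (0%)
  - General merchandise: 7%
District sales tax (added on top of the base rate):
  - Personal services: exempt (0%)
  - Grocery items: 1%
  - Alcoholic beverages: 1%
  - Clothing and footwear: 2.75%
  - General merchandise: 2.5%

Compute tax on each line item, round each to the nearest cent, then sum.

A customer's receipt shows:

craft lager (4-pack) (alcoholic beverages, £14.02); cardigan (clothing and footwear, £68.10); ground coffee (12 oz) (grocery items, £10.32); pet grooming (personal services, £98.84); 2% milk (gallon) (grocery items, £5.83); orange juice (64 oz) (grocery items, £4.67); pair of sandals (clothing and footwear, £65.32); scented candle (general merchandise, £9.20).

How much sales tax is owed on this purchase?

Craft lager (4-pack) £14.02: alcoholic beverages → 11.25% + 1% district = 12.25% → £1.72
Cardigan £68.10: clothing and footwear → 0% + 2.75% district = 2.75% → £1.87
Ground coffee (12 oz) £10.32: grocery items → 4.75% + 1% district = 5.75% → £0.59
Pet grooming £98.84: personal services → 9% + 0% district = 9% → £8.90
2% milk (gallon) £5.83: grocery items → 4.75% + 1% district = 5.75% → £0.34
Orange juice (64 oz) £4.67: grocery items → 4.75% + 1% district = 5.75% → £0.27
Pair of sandals £65.32: clothing and footwear → 0% + 2.75% district = 2.75% → £1.80
Scented candle £9.20: general merchandise → 7% + 2.5% district = 9.5% → £0.87
Total tax = £1.72 + £1.87 + £0.59 + £8.90 + £0.34 + £0.27 + £1.80 + £0.87 = £16.36

£16.36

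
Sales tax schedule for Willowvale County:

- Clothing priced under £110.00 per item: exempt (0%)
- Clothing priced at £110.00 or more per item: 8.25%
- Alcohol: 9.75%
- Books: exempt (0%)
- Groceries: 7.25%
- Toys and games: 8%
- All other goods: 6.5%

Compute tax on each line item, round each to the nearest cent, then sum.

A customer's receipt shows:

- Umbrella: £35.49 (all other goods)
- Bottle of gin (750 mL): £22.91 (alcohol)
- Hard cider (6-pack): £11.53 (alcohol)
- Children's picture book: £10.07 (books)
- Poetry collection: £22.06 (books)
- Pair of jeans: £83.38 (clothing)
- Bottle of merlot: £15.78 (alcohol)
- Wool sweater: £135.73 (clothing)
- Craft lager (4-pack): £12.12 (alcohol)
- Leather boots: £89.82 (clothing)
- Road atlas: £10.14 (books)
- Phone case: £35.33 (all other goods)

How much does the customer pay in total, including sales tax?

£506.24

Umbrella £35.49: all other goods → 6.5% → £2.31
Bottle of gin (750 mL) £22.91: alcohol → 9.75% → £2.23
Hard cider (6-pack) £11.53: alcohol → 9.75% → £1.12
Children's picture book £10.07: books → 0% → £0.00
Poetry collection £22.06: books → 0% → £0.00
Pair of jeans £83.38: clothing, under £110.00 → 0% → £0.00
Bottle of merlot £15.78: alcohol → 9.75% → £1.54
Wool sweater £135.73: clothing, £110.00 or more → 8.25% → £11.20
Craft lager (4-pack) £12.12: alcohol → 9.75% → £1.18
Leather boots £89.82: clothing, under £110.00 → 0% → £0.00
Road atlas £10.14: books → 0% → £0.00
Phone case £35.33: all other goods → 6.5% → £2.30
Subtotal = £484.36; tax = £21.88; total due = £506.24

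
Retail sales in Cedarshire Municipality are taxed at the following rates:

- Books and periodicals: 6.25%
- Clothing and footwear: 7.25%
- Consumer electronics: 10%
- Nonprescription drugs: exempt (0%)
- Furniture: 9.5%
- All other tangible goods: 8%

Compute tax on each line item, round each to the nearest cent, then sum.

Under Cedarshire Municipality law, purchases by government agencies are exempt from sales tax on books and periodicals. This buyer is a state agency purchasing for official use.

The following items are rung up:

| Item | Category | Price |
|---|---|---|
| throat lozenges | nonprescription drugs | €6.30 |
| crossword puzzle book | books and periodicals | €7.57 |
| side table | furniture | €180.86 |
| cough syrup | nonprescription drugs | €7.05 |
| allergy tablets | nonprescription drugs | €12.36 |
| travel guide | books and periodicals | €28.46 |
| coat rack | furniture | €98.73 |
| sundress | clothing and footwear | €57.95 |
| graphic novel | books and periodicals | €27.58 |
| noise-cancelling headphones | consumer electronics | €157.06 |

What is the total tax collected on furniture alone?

€26.56

Side table €180.86: furniture → 9.5% → €17.18
Coat rack €98.73: furniture → 9.5% → €9.38
Tax on furniture = €17.18 + €9.38 = €26.56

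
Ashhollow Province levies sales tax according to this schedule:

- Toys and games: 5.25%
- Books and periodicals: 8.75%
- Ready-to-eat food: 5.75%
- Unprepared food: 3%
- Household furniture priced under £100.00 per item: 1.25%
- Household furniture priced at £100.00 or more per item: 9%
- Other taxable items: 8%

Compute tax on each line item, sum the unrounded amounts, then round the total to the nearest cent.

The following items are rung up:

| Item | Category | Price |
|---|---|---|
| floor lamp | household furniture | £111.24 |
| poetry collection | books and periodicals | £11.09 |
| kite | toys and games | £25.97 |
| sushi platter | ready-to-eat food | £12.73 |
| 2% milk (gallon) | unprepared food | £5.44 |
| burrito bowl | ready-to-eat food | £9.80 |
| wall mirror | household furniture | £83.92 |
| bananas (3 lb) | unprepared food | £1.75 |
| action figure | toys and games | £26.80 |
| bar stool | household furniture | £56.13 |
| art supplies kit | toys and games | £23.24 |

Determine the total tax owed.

£18.23

Floor lamp £111.24: household furniture, £100.00 or more → 9% → £10.0116
Poetry collection £11.09: books and periodicals → 8.75% → £0.970375
Kite £25.97: toys and games → 5.25% → £1.363425
Sushi platter £12.73: ready-to-eat food → 5.75% → £0.731975
2% milk (gallon) £5.44: unprepared food → 3% → £0.1632
Burrito bowl £9.80: ready-to-eat food → 5.75% → £0.5635
Wall mirror £83.92: household furniture, under £100.00 → 1.25% → £1.049
Bananas (3 lb) £1.75: unprepared food → 3% → £0.0525
Action figure £26.80: toys and games → 5.25% → £1.407
Bar stool £56.13: household furniture, under £100.00 → 1.25% → £0.701625
Art supplies kit £23.24: toys and games → 5.25% → £1.2201
Unrounded tax sum = £18.2343 → £18.23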